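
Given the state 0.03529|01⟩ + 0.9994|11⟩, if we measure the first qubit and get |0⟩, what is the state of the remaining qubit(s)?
|1⟩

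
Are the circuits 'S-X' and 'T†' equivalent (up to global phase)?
No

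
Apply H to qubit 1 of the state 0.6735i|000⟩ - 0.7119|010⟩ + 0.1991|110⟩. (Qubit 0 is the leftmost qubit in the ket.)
(-0.5034 + 0.4762i)|000⟩ + (0.5034 + 0.4762i)|010⟩ + 0.1408|100⟩ - 0.1408|110⟩

H on qubit 1 mixes each pair of kets that differ only in qubit 1: amplitudes (a, b) of (|…0…⟩, |…1…⟩) become ((a + b)/√2, (a − b)/√2). Kets absent from the input have amplitude 0.
(|000⟩, |010⟩): (a, b) = (0.6735i, -0.7119) → ((-0.5034 + 0.4762i), (0.5034 + 0.4762i))
(|100⟩, |110⟩): (a, b) = (0, 0.1991) → (0.1408, -0.1408)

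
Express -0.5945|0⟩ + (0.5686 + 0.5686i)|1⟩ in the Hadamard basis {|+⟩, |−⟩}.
(-0.01831 + 0.4021i)|+⟩ + (-0.8224 - 0.4021i)|−⟩

With |ψ⟩ = α|0⟩ + β|1⟩, the Hadamard-basis coefficients are ⟨+|ψ⟩ = (α + β)/√2 and ⟨−|ψ⟩ = (α − β)/√2.
Here α = -0.5945, β = (0.5686 + 0.5686i): (α + β)/√2 = (-0.01831 + 0.4021i), (α − β)/√2 = (-0.8224 - 0.4021i).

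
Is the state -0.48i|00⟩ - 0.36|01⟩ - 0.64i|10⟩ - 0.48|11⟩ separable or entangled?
Separable

Writing the state as a|00⟩ + b|01⟩ + c|10⟩ + d|11⟩, it is a product state iff ad − bc = 0.
Here (a, b, c, d) = (-0.48i, -0.36, -0.64i, -0.48): ad − bc = (-0.48i)(-0.48) − (-0.36)(-0.64i) = 0, so the state is separable.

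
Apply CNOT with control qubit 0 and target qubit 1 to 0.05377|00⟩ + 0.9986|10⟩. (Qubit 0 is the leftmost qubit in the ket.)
0.05377|00⟩ + 0.9986|11⟩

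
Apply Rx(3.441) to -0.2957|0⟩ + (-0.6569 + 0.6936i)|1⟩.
(0.7299 + 0.6496i)|0⟩ + (0.09797 + 0.1889i)|1⟩

Rx(3.441) = [[cos(θ/2), −i·sin(θ/2)], [−i·sin(θ/2), cos(θ/2)]]; θ = 3.441, cos(θ/2) ≈ -0.149145, sin(θ/2) ≈ 0.988815.
With a = amp(|0⟩) = -0.2957 and b = amp(|1⟩) = (-0.6569 + 0.6936i):
new amp(|0⟩) = (-0.149145)·a + (-0.988815i)·b = (0.7299 + 0.6496i)
new amp(|1⟩) = (-0.988815i)·a + (-0.149145)·b = (0.09797 + 0.1889i)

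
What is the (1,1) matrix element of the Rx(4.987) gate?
-0.7972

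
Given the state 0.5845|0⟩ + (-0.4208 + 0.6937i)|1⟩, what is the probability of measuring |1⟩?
0.6583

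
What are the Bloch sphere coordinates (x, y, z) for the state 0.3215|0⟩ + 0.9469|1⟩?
(0.6089, 0, -0.7933)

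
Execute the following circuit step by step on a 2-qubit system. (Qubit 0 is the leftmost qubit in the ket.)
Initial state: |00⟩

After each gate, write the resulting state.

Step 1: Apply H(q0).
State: 1/√2|00⟩ + 1/√2|10⟩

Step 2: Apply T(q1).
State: 1/√2|00⟩ + 1/√2|10⟩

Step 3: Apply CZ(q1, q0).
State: 1/√2|00⟩ + 1/√2|10⟩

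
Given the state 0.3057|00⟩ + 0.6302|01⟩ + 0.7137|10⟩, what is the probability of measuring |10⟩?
0.5094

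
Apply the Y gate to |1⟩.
-i|0⟩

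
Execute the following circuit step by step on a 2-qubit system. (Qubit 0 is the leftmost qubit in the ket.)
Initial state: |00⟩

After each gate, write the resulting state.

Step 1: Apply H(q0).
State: 1/√2|00⟩ + 1/√2|10⟩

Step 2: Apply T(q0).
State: 1/√2|00⟩ + (1/2 + (1/2)i)|10⟩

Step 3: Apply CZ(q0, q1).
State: 1/√2|00⟩ + (1/2 + (1/2)i)|10⟩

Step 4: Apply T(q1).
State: 1/√2|00⟩ + (1/2 + (1/2)i)|10⟩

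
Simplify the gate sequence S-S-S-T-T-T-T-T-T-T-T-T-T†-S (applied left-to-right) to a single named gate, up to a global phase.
I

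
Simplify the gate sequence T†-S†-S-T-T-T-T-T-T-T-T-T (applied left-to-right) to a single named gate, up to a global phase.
I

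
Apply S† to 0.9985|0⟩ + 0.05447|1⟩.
0.9985|0⟩ - 0.05447i|1⟩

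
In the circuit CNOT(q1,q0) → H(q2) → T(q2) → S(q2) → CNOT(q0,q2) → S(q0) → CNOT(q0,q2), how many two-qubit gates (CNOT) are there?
3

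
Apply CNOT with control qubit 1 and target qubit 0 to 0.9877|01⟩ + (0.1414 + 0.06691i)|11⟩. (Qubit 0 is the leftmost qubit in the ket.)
(0.1414 + 0.06691i)|01⟩ + 0.9877|11⟩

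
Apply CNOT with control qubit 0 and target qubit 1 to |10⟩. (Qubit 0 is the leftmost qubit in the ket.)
|11⟩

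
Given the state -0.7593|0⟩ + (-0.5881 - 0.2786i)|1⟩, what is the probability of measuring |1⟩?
0.4235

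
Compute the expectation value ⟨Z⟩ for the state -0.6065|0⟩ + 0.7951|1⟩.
-0.2643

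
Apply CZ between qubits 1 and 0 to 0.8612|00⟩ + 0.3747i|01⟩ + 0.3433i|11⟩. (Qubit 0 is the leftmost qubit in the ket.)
0.8612|00⟩ + 0.3747i|01⟩ - 0.3433i|11⟩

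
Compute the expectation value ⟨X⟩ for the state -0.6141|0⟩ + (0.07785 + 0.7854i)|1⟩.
-0.09562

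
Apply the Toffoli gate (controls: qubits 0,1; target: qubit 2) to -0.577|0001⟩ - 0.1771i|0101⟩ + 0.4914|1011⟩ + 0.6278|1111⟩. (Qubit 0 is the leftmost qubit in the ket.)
-0.577|0001⟩ - 0.1771i|0101⟩ + 0.4914|1011⟩ + 0.6278|1101⟩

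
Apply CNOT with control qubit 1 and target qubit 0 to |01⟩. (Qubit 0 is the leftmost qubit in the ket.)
|11⟩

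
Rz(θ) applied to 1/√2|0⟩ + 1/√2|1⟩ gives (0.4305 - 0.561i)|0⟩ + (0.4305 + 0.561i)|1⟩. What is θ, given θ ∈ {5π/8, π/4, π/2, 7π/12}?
7π/12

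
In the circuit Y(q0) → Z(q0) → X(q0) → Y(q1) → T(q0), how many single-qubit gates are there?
5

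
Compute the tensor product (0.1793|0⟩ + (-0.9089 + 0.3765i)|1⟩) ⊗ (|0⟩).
0.1793|00⟩ + (-0.9089 + 0.3765i)|10⟩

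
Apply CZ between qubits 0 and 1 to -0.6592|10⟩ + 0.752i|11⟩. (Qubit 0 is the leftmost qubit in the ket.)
-0.6592|10⟩ - 0.752i|11⟩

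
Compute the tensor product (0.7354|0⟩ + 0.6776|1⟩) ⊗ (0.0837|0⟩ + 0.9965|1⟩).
0.06155|00⟩ + 0.7328|01⟩ + 0.05672|10⟩ + 0.6752|11⟩

amp(|b₁b₂…⟩) = product of the factor amplitudes for bits b₁, b₂, …; only kets whose every factor amplitude is nonzero survive.
|00⟩: (0.7354)(0.0837) = 0.06155
|01⟩: (0.7354)(0.9965) = 0.7328
|10⟩: (0.6776)(0.0837) = 0.05672
|11⟩: (0.6776)(0.9965) = 0.6752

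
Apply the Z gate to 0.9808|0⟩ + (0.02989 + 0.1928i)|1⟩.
0.9808|0⟩ + (-0.02989 - 0.1928i)|1⟩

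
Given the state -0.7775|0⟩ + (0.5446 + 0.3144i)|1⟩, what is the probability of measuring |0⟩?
0.6045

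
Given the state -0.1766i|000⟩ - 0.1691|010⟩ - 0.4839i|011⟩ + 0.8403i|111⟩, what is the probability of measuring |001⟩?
0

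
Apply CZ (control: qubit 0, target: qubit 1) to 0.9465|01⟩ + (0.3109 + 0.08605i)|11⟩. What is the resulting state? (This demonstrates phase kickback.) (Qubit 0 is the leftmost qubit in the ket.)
0.9465|01⟩ + (-0.3109 - 0.08605i)|11⟩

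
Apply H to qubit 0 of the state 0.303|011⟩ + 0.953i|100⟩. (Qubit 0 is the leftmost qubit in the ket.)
0.6739i|000⟩ + 0.2143|011⟩ - 0.6739i|100⟩ + 0.2143|111⟩

H on qubit 0 mixes each pair of kets that differ only in qubit 0: amplitudes (a, b) of (|…0…⟩, |…1…⟩) become ((a + b)/√2, (a − b)/√2). Kets absent from the input have amplitude 0.
(|000⟩, |100⟩): (a, b) = (0, 0.953i) → (0.6739i, -0.6739i)
(|011⟩, |111⟩): (a, b) = (0.303, 0) → (0.2143, 0.2143)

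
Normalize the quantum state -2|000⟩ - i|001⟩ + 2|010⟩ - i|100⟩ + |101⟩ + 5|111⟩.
-0.3333|000⟩ - 0.1667i|001⟩ + 0.3333|010⟩ - 0.1667i|100⟩ + 0.1667|101⟩ + 0.8333|111⟩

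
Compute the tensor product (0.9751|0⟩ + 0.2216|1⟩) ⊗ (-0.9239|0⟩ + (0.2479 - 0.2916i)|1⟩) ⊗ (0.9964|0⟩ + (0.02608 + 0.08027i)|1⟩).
-0.8977|000⟩ + (-0.0235 - 0.07231i)|001⟩ + (0.2409 - 0.2833i)|010⟩ + (0.02913 + 0.01199i)|011⟩ - 0.204|100⟩ + (-0.00534 - 0.01643i)|101⟩ + (0.05474 - 0.06439i)|110⟩ + (0.00662 + 0.002724i)|111⟩

amp(|b₁b₂…⟩) = product of the factor amplitudes for bits b₁, b₂, …; only kets whose every factor amplitude is nonzero survive.
|000⟩: (0.9751)(-0.9239)(0.9964) = -0.8977
|001⟩: (0.9751)(-0.9239)(0.02608 + 0.08027i) = (-0.0235 - 0.07231i)
|010⟩: (0.9751)(0.2479 - 0.2916i)(0.9964) = (0.2409 - 0.2833i)
|011⟩: (0.9751)(0.2479 - 0.2916i)(0.02608 + 0.08027i) = (0.02913 + 0.01199i)
|100⟩: (0.2216)(-0.9239)(0.9964) = -0.204
|101⟩: (0.2216)(-0.9239)(0.02608 + 0.08027i) = (-0.00534 - 0.01643i)
|110⟩: (0.2216)(0.2479 - 0.2916i)(0.9964) = (0.05474 - 0.06439i)
|111⟩: (0.2216)(0.2479 - 0.2916i)(0.02608 + 0.08027i) = (0.00662 + 0.002724i)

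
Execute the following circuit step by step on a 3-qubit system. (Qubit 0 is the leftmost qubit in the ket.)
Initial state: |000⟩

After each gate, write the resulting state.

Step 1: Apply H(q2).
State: 1/√2|000⟩ + 1/√2|001⟩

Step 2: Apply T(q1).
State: 1/√2|000⟩ + 1/√2|001⟩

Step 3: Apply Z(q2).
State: 1/√2|000⟩ - 1/√2|001⟩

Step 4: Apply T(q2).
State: 1/√2|000⟩ + (-1/2 - (1/2)i)|001⟩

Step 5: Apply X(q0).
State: 1/√2|100⟩ + (-1/2 - (1/2)i)|101⟩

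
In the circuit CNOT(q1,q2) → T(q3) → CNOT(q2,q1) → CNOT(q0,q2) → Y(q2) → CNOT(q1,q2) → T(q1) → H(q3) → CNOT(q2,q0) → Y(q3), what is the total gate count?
10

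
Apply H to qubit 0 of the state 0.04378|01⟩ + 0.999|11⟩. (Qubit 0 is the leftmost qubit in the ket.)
0.7374|01⟩ - 0.6754|11⟩

H on qubit 0 mixes each pair of kets that differ only in qubit 0: amplitudes (a, b) of (|…0…⟩, |…1…⟩) become ((a + b)/√2, (a − b)/√2). Kets absent from the input have amplitude 0.
(|01⟩, |11⟩): (a, b) = (0.04378, 0.999) → (0.7374, -0.6754)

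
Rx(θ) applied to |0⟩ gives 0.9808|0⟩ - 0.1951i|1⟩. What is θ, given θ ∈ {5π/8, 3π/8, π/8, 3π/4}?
π/8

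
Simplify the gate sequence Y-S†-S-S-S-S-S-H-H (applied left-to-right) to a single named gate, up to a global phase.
Y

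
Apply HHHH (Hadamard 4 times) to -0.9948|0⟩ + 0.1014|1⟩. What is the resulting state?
-0.9948|0⟩ + 0.1014|1⟩

H² = I, so an even number of Hadamards cancels: H^4 = I and the state is unchanged.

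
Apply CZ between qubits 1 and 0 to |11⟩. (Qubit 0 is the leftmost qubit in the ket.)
-|11⟩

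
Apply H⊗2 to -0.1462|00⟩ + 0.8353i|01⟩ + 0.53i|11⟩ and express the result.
(-0.0731 + 0.6827i)|00⟩ + (-0.0731 - 0.6827i)|01⟩ + (-0.0731 + 0.1527i)|10⟩ + (-0.0731 - 0.1527i)|11⟩

H⊗2 gives amp(|y⟩) = (1/2) Σ_x (−1)^(x·y) amp(|x⟩), where x·y is the number of positions in which both x and y have a 1.
|00⟩: (-0.1462 + 0.8353i + 0.53i)/2 = (-0.0731 + 0.6827i)
|01⟩: (-0.1462 - 0.8353i - 0.53i)/2 = (-0.0731 - 0.6827i)
|10⟩: (-0.1462 + 0.8353i - 0.53i)/2 = (-0.0731 + 0.1527i)
|11⟩: (-0.1462 - 0.8353i + 0.53i)/2 = (-0.0731 - 0.1527i)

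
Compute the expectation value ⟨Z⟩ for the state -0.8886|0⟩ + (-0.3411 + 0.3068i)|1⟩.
0.5791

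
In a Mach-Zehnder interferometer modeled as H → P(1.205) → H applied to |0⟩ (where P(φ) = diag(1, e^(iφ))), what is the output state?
(0.6788 + 0.4669i)|0⟩ + (0.3212 - 0.4669i)|1⟩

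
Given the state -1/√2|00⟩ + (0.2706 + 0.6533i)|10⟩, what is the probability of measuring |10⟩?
0.5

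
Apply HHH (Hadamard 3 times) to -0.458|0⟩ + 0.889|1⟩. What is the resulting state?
0.3048|0⟩ - 0.9525|1⟩

H² = I, so H^3 = H: a single Hadamard. With (a, b) = (-0.458, 0.889), H gives ((a + b)/√2, (a − b)/√2) = (0.3048, -0.9525).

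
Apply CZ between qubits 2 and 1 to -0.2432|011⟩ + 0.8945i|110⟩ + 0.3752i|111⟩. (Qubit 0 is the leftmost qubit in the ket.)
0.2432|011⟩ + 0.8945i|110⟩ - 0.3752i|111⟩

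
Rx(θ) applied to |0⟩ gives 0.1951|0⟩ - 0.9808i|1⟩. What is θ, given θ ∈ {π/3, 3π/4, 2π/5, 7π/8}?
7π/8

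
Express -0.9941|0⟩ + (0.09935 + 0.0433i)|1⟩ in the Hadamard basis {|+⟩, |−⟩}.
(-0.6327 + 0.03062i)|+⟩ + (-0.7732 - 0.03062i)|−⟩

With |ψ⟩ = α|0⟩ + β|1⟩, the Hadamard-basis coefficients are ⟨+|ψ⟩ = (α + β)/√2 and ⟨−|ψ⟩ = (α − β)/√2.
Here α = -0.9941, β = (0.09935 + 0.0433i): (α + β)/√2 = (-0.6327 + 0.03062i), (α − β)/√2 = (-0.7732 - 0.03062i).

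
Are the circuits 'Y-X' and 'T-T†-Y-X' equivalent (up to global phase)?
Yes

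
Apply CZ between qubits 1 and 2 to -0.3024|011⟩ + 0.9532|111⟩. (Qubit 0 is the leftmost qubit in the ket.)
0.3024|011⟩ - 0.9532|111⟩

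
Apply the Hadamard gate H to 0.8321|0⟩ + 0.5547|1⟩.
0.9806|0⟩ + 0.1962|1⟩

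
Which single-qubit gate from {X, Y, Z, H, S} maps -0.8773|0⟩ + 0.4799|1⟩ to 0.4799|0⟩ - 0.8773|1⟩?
X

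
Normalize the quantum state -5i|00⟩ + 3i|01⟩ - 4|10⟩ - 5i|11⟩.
-(1/√3)i|00⟩ + 0.3464i|01⟩ - 0.4619|10⟩ - (1/√3)i|11⟩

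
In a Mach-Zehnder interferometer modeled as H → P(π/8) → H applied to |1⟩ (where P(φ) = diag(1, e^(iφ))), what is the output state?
(0.03806 - 0.1913i)|0⟩ + (0.9619 + 0.1913i)|1⟩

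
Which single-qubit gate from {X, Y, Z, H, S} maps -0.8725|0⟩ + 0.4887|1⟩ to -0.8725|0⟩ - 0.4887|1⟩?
Z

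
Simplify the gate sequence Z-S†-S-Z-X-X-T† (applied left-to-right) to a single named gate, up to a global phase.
T†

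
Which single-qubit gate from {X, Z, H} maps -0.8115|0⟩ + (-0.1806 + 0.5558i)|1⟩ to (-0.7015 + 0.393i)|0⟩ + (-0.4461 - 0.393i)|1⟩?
H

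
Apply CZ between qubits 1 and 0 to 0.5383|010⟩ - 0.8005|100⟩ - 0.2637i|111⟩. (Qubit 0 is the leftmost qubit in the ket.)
0.5383|010⟩ - 0.8005|100⟩ + 0.2637i|111⟩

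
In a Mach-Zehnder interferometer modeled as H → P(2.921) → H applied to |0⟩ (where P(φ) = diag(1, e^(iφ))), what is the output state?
(0.01212 + 0.1094i)|0⟩ + (0.9879 - 0.1094i)|1⟩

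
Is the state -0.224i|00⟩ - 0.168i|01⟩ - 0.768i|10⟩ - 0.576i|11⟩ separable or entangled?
Separable

Writing the state as a|00⟩ + b|01⟩ + c|10⟩ + d|11⟩, it is a product state iff ad − bc = 0.
Here (a, b, c, d) = (-0.224i, -0.168i, -0.768i, -0.576i): ad − bc = (-0.224i)(-0.576i) − (-0.168i)(-0.768i) = 0, so the state is separable.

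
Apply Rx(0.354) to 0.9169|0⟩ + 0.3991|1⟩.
(0.9026 - 0.07027i)|0⟩ + (0.3929 - 0.1614i)|1⟩

Rx(0.354) = [[cos(θ/2), −i·sin(θ/2)], [−i·sin(θ/2), cos(θ/2)]]; θ = 0.354, cos(θ/2) ≈ 0.984376, sin(θ/2) ≈ 0.176077.
With a = amp(|0⟩) = 0.9169 and b = amp(|1⟩) = 0.3991:
new amp(|0⟩) = (0.984376)·a + (-0.176077i)·b = (0.9026 - 0.07027i)
new amp(|1⟩) = (-0.176077i)·a + (0.984376)·b = (0.3929 - 0.1614i)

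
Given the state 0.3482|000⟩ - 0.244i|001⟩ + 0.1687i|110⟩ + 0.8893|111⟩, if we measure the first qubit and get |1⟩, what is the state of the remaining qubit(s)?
0.1864i|10⟩ + 0.9825|11⟩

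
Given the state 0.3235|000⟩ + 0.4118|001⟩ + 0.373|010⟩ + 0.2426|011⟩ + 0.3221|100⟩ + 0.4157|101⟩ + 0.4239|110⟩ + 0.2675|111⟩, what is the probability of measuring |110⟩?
0.1797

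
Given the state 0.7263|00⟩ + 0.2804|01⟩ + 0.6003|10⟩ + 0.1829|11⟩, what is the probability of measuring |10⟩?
0.3604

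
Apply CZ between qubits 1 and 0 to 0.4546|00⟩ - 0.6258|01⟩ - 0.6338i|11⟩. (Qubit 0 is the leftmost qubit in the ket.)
0.4546|00⟩ - 0.6258|01⟩ + 0.6338i|11⟩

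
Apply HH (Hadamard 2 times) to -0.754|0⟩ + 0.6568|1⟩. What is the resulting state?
-0.754|0⟩ + 0.6568|1⟩

H² = I, so an even number of Hadamards cancels: H^2 = I and the state is unchanged.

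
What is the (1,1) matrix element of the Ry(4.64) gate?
-0.6811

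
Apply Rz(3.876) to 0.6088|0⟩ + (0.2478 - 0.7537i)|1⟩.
(-0.2186 - 0.5682i)|0⟩ + (0.6145 + 0.5019i)|1⟩

Rz(3.876) = [[e^(−iθ/2), 0], [0, e^(iθ/2)]] with e^(±iθ/2) = cos(θ/2) ± i·sin(θ/2); θ = 3.876, cos(θ/2) ≈ -0.359007, sin(θ/2) ≈ 0.933335.
With a = amp(|0⟩) = 0.6088 and b = amp(|1⟩) = (0.2478 - 0.7537i):
new amp(|0⟩) = (-0.359007 - 0.933335i)·a = (-0.2186 - 0.5682i)
new amp(|1⟩) = (-0.359007 + 0.933335i)·b = (0.6145 + 0.5019i)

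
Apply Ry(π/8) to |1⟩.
-0.1951|0⟩ + 0.9808|1⟩

Ry(π/8) = [[cos(θ/2), −sin(θ/2)], [sin(θ/2), cos(θ/2)]]; θ = π/8, cos(θ/2) ≈ 0.980785, sin(θ/2) ≈ 0.19509.
With a = amp(|0⟩) = 0 and b = amp(|1⟩) = 1:
new amp(|0⟩) = (0.980785)·a + (-0.19509)·b = -0.1951
new amp(|1⟩) = (0.19509)·a + (0.980785)·b = 0.9808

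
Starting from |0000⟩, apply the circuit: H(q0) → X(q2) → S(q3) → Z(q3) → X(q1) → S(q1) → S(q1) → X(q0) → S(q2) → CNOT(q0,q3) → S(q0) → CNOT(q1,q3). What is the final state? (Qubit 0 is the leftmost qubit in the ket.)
-(1/√2)i|0111⟩ + 1/√2|1110⟩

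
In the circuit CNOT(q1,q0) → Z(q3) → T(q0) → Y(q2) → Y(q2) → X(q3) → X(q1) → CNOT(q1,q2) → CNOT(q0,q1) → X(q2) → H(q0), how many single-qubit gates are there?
8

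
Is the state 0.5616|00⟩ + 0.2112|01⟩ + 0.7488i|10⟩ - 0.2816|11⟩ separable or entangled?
Entangled

Writing the state as a|00⟩ + b|01⟩ + c|10⟩ + d|11⟩, it is a product state iff ad − bc = 0.
Here (a, b, c, d) = (0.5616, 0.2112, 0.7488i, -0.2816): ad − bc = (0.5616)(-0.2816) − (0.2112)(0.7488i) = (-0.1581 - 0.1581i) ≠ 0, so the state is entangled.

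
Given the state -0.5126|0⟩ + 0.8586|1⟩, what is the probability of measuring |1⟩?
0.7372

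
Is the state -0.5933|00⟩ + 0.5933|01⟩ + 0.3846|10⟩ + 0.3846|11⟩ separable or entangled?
Entangled

Writing the state as a|00⟩ + b|01⟩ + c|10⟩ + d|11⟩, it is a product state iff ad − bc = 0.
Here (a, b, c, d) = (-0.5933, 0.5933, 0.3846, 0.3846): ad − bc = (-0.5933)(0.3846) − (0.5933)(0.3846) = -0.4564 ≠ 0, so the state is entangled.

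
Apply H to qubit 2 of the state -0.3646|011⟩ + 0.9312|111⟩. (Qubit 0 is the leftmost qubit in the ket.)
-0.2578|010⟩ + 0.2578|011⟩ + 0.6585|110⟩ - 0.6585|111⟩

H on qubit 2 mixes each pair of kets that differ only in qubit 2: amplitudes (a, b) of (|…0…⟩, |…1…⟩) become ((a + b)/√2, (a − b)/√2). Kets absent from the input have amplitude 0.
(|010⟩, |011⟩): (a, b) = (0, -0.3646) → (-0.2578, 0.2578)
(|110⟩, |111⟩): (a, b) = (0, 0.9312) → (0.6585, -0.6585)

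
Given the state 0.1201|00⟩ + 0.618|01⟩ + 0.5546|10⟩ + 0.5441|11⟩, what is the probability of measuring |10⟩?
0.3076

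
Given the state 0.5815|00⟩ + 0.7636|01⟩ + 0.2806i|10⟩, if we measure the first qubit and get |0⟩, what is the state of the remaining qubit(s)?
0.6059|0⟩ + 0.7956|1⟩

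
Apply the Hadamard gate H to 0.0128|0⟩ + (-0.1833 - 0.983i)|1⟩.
(-0.1206 - 0.6951i)|0⟩ + (0.1387 + 0.6951i)|1⟩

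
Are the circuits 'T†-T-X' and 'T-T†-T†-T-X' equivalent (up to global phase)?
Yes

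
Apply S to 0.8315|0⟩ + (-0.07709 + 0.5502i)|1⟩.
0.8315|0⟩ + (-0.5502 - 0.07709i)|1⟩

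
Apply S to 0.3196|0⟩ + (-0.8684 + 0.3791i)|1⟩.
0.3196|0⟩ + (-0.3791 - 0.8684i)|1⟩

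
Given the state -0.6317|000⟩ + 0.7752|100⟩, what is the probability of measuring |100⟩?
0.6009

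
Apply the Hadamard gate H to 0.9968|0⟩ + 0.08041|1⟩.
0.7617|0⟩ + 0.648|1⟩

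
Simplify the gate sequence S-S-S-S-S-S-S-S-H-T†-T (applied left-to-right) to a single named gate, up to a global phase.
H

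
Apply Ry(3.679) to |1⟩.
-0.9641|0⟩ - 0.2655|1⟩

Ry(3.679) = [[cos(θ/2), −sin(θ/2)], [sin(θ/2), cos(θ/2)]]; θ = 3.679, cos(θ/2) ≈ -0.265482, sin(θ/2) ≈ 0.964116.
With a = amp(|0⟩) = 0 and b = amp(|1⟩) = 1:
new amp(|0⟩) = (-0.265482)·a + (-0.964116)·b = -0.9641
new amp(|1⟩) = (0.964116)·a + (-0.265482)·b = -0.2655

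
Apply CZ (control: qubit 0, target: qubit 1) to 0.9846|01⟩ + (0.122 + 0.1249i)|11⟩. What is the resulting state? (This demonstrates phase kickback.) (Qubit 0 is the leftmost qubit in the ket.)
0.9846|01⟩ + (-0.122 - 0.1249i)|11⟩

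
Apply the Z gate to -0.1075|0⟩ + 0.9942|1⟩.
-0.1075|0⟩ - 0.9942|1⟩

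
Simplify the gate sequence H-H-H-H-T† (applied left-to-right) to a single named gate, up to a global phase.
T†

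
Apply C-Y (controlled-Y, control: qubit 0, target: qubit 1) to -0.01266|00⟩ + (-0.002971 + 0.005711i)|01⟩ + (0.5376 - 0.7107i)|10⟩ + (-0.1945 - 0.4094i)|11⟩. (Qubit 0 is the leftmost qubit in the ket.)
-0.01266|00⟩ + (-0.002971 + 0.005711i)|01⟩ + (-0.4094 + 0.1945i)|10⟩ + (0.7107 + 0.5376i)|11⟩

C-Y leaves the control-|0⟩ kets |00⟩, |01⟩ unchanged and applies Y to qubit 1 on the control-|1⟩ pair (|10⟩, |11⟩).
Y = [[0, -i], [i, 0]].
With a = amp(|10⟩) = (0.5376 - 0.7107i) and b = amp(|11⟩) = (-0.1945 - 0.4094i):
new amp(|10⟩) = (-i)·b = (-0.4094 + 0.1945i)
new amp(|11⟩) = (i)·a = (0.7107 + 0.5376i)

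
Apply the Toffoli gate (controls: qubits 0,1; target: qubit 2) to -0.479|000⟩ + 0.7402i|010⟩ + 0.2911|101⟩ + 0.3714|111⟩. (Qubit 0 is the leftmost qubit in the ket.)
-0.479|000⟩ + 0.7402i|010⟩ + 0.2911|101⟩ + 0.3714|110⟩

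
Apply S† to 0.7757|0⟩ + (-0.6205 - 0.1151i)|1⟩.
0.7757|0⟩ + (-0.1151 + 0.6205i)|1⟩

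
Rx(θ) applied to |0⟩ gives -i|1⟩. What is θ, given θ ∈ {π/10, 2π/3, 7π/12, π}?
π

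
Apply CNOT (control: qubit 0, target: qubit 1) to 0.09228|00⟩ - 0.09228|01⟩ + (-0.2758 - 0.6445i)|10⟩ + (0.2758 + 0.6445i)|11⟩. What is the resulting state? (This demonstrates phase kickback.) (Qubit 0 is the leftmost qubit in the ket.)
0.09228|00⟩ - 0.09228|01⟩ + (0.2758 + 0.6445i)|10⟩ + (-0.2758 - 0.6445i)|11⟩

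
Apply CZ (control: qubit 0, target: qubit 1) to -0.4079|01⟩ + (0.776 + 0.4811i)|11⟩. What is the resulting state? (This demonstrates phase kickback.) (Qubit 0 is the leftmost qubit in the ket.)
-0.4079|01⟩ + (-0.776 - 0.4811i)|11⟩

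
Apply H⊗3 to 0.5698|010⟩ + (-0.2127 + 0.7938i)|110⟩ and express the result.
(0.1263 + 0.2807i)|000⟩ + (0.1263 + 0.2807i)|001⟩ + (-0.1263 - 0.2807i)|010⟩ + (-0.1263 - 0.2807i)|011⟩ + (0.2767 - 0.2807i)|100⟩ + (0.2767 - 0.2807i)|101⟩ + (-0.2767 + 0.2807i)|110⟩ + (-0.2767 + 0.2807i)|111⟩

H⊗3 gives amp(|y⟩) = (1/2√2) Σ_x (−1)^(x·y) amp(|x⟩), where x·y is the number of positions in which both x and y have a 1.
|000⟩: (0.5698 + (-0.2127 + 0.7938i))/(2√2) = (0.1263 + 0.2807i)
|001⟩: (0.5698 + (-0.2127 + 0.7938i))/(2√2) = (0.1263 + 0.2807i)
|010⟩: (-0.5698 - (-0.2127 + 0.7938i))/(2√2) = (-0.1263 - 0.2807i)
|011⟩: (-0.5698 - (-0.2127 + 0.7938i))/(2√2) = (-0.1263 - 0.2807i)
|100⟩: (0.5698 - (-0.2127 + 0.7938i))/(2√2) = (0.2767 - 0.2807i)
|101⟩: (0.5698 - (-0.2127 + 0.7938i))/(2√2) = (0.2767 - 0.2807i)
|110⟩: (-0.5698 + (-0.2127 + 0.7938i))/(2√2) = (-0.2767 + 0.2807i)
|111⟩: (-0.5698 + (-0.2127 + 0.7938i))/(2√2) = (-0.2767 + 0.2807i)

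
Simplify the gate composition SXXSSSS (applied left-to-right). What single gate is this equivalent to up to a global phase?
S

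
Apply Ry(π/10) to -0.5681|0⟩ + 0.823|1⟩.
-0.6899|0⟩ + 0.724|1⟩

Ry(π/10) = [[cos(θ/2), −sin(θ/2)], [sin(θ/2), cos(θ/2)]]; θ = π/10, cos(θ/2) ≈ 0.987688, sin(θ/2) ≈ 0.156434.
With a = amp(|0⟩) = -0.5681 and b = amp(|1⟩) = 0.823:
new amp(|0⟩) = (0.987688)·a + (-0.156434)·b = -0.6899
new amp(|1⟩) = (0.156434)·a + (0.987688)·b = 0.724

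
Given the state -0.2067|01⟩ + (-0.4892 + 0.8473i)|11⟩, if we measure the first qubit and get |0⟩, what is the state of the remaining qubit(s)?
-|1⟩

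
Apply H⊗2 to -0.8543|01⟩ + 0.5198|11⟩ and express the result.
-0.1673|00⟩ + 0.1673|01⟩ - 0.6871|10⟩ + 0.6871|11⟩

H⊗2 gives amp(|y⟩) = (1/2) Σ_x (−1)^(x·y) amp(|x⟩), where x·y is the number of positions in which both x and y have a 1.
|00⟩: (-0.8543 + 0.5198)/2 = -0.1673
|01⟩: (0.8543 - 0.5198)/2 = 0.1673
|10⟩: (-0.8543 - 0.5198)/2 = -0.6871
|11⟩: (0.8543 + 0.5198)/2 = 0.6871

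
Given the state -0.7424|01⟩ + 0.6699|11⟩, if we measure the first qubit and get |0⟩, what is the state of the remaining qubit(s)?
-|1⟩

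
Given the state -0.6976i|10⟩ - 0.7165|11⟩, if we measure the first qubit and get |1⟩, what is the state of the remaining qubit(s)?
-0.6976i|0⟩ - 0.7165|1⟩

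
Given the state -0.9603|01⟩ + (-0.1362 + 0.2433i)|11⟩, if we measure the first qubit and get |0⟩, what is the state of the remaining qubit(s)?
-|1⟩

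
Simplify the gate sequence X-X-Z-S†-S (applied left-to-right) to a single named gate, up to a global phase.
Z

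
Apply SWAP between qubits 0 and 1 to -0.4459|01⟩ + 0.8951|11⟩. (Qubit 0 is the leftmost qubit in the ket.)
-0.4459|10⟩ + 0.8951|11⟩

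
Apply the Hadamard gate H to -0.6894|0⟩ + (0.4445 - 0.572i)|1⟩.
(-0.1732 - 0.4045i)|0⟩ + (-0.8018 + 0.4045i)|1⟩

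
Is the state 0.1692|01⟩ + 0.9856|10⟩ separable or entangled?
Entangled

Writing the state as a|00⟩ + b|01⟩ + c|10⟩ + d|11⟩, it is a product state iff ad − bc = 0.
Here (a, b, c, d) = (0, 0.1692, 0.9856, 0): ad − bc = (0)(0) − (0.1692)(0.9856) = -0.1668 ≠ 0, so the state is entangled.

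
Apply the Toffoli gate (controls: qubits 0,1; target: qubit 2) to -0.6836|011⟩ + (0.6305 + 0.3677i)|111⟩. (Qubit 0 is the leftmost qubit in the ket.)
-0.6836|011⟩ + (0.6305 + 0.3677i)|110⟩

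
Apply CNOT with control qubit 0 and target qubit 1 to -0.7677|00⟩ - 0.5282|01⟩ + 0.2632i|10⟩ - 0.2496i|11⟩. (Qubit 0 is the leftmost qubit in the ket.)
-0.7677|00⟩ - 0.5282|01⟩ - 0.2496i|10⟩ + 0.2632i|11⟩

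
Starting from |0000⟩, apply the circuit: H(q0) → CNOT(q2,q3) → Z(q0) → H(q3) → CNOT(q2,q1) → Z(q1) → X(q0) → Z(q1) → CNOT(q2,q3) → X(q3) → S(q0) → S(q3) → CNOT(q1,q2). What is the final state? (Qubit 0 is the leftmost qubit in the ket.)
-1/2|0000⟩ - (1/2)i|0001⟩ + (1/2)i|1000⟩ - 1/2|1001⟩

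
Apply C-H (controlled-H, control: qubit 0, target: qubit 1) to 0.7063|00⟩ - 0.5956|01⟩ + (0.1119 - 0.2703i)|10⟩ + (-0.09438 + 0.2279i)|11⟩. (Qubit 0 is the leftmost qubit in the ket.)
0.7063|00⟩ - 0.5956|01⟩ + (0.01239 - 0.02998i)|10⟩ + (0.1459 - 0.3523i)|11⟩

C-H leaves the control-|0⟩ kets |00⟩, |01⟩ unchanged and applies H to qubit 1 on the control-|1⟩ pair (|10⟩, |11⟩).
H = [[1/√2, 1/√2], [1/√2, -1/√2]].
With a = amp(|10⟩) = (0.1119 - 0.2703i) and b = amp(|11⟩) = (-0.09438 + 0.2279i):
new amp(|10⟩) = (1/√2)·a + (1/√2)·b = (0.01239 - 0.02998i)
new amp(|11⟩) = (1/√2)·a + (-1/√2)·b = (0.1459 - 0.3523i)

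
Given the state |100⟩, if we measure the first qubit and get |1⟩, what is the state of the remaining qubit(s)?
|00⟩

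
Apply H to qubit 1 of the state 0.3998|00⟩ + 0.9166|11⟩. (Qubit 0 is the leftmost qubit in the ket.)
0.2827|00⟩ + 0.2827|01⟩ + 0.6481|10⟩ - 0.6481|11⟩

H on qubit 1 mixes each pair of kets that differ only in qubit 1: amplitudes (a, b) of (|…0…⟩, |…1…⟩) become ((a + b)/√2, (a − b)/√2). Kets absent from the input have amplitude 0.
(|00⟩, |01⟩): (a, b) = (0.3998, 0) → (0.2827, 0.2827)
(|10⟩, |11⟩): (a, b) = (0, 0.9166) → (0.6481, -0.6481)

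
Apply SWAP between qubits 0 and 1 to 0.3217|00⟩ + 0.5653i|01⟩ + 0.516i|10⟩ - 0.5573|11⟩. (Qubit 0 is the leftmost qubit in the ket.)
0.3217|00⟩ + 0.516i|01⟩ + 0.5653i|10⟩ - 0.5573|11⟩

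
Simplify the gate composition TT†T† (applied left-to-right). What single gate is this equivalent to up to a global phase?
T†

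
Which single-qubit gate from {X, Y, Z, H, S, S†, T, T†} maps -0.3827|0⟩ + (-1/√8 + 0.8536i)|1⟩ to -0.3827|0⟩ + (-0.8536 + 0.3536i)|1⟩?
T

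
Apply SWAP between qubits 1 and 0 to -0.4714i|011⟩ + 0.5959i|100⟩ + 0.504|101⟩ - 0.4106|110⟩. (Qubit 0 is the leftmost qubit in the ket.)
0.5959i|010⟩ + 0.504|011⟩ - 0.4714i|101⟩ - 0.4106|110⟩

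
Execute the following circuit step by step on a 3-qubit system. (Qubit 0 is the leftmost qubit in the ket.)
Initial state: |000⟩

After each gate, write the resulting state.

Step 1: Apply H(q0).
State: 1/√2|000⟩ + 1/√2|100⟩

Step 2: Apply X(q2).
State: 1/√2|001⟩ + 1/√2|101⟩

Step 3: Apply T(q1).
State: 1/√2|001⟩ + 1/√2|101⟩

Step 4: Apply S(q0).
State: 1/√2|001⟩ + (1/√2)i|101⟩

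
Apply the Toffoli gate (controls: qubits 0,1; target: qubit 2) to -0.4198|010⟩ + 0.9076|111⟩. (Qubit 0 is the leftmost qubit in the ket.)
-0.4198|010⟩ + 0.9076|110⟩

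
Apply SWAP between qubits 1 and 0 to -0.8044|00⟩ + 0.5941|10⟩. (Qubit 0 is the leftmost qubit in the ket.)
-0.8044|00⟩ + 0.5941|01⟩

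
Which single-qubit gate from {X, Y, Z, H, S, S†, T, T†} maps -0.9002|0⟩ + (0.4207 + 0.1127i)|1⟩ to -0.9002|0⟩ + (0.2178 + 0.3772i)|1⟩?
T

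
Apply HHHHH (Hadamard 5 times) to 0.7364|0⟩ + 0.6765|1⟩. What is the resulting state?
0.9991|0⟩ + 0.04236|1⟩

H² = I, so H^5 = H: a single Hadamard. With (a, b) = (0.7364, 0.6765), H gives ((a + b)/√2, (a − b)/√2) = (0.9991, 0.04236).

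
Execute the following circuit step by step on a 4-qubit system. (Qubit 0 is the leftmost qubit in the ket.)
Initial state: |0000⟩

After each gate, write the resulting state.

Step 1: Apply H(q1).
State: 1/√2|0000⟩ + 1/√2|0100⟩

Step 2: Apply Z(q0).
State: 1/√2|0000⟩ + 1/√2|0100⟩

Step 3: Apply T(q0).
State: 1/√2|0000⟩ + 1/√2|0100⟩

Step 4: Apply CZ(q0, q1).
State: 1/√2|0000⟩ + 1/√2|0100⟩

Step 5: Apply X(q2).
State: 1/√2|0010⟩ + 1/√2|0110⟩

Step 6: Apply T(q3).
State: 1/√2|0010⟩ + 1/√2|0110⟩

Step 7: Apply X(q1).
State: 1/√2|0010⟩ + 1/√2|0110⟩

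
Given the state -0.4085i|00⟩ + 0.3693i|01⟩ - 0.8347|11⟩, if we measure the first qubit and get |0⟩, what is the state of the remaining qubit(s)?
-0.7418i|0⟩ + 0.6706i|1⟩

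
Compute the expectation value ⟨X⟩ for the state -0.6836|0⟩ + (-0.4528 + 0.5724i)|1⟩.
0.6191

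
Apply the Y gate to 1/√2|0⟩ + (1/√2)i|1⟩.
1/√2|0⟩ + (1/√2)i|1⟩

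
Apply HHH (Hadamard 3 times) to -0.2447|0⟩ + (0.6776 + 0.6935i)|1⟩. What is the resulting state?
(0.3061 + 0.4904i)|0⟩ + (-0.6522 - 0.4904i)|1⟩

H² = I, so H^3 = H: a single Hadamard. With (a, b) = (-0.2447, (0.6776 + 0.6935i)), H gives ((a + b)/√2, (a − b)/√2) = ((0.3061 + 0.4904i), (-0.6522 - 0.4904i)).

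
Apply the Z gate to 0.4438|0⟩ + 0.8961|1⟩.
0.4438|0⟩ - 0.8961|1⟩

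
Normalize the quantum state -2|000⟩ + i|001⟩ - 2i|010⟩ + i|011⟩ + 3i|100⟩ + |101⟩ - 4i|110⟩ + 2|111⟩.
-0.3162|000⟩ + 0.1581i|001⟩ - 0.3162i|010⟩ + 0.1581i|011⟩ + 0.4743i|100⟩ + 0.1581|101⟩ - 0.6325i|110⟩ + 0.3162|111⟩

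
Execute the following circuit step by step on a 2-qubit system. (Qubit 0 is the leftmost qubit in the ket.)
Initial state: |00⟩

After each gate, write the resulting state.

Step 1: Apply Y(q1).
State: i|01⟩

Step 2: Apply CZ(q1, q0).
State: i|01⟩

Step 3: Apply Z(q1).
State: -i|01⟩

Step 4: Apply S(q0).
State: -i|01⟩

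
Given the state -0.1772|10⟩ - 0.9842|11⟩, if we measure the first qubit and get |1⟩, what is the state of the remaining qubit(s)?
-0.1772|0⟩ - 0.9842|1⟩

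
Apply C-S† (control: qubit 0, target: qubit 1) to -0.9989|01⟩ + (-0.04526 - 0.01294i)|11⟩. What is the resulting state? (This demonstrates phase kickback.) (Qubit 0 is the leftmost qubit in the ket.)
-0.9989|01⟩ + (-0.01294 + 0.04526i)|11⟩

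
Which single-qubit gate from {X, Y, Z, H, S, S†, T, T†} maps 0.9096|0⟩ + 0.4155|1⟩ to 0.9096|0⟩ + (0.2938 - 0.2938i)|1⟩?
T†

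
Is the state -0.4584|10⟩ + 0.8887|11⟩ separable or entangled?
Separable

Writing the state as a|00⟩ + b|01⟩ + c|10⟩ + d|11⟩, it is a product state iff ad − bc = 0.
Here (a, b, c, d) = (0, 0, -0.4584, 0.8887): ad − bc = (0)(0.8887) − (0)(-0.4584) = 0, so the state is separable.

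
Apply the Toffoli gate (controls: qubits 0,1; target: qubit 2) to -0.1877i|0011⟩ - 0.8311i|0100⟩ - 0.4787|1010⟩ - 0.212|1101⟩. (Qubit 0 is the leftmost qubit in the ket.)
-0.1877i|0011⟩ - 0.8311i|0100⟩ - 0.4787|1010⟩ - 0.212|1111⟩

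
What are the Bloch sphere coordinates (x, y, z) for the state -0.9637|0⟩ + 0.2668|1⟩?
(-0.5142, 0, 0.8575)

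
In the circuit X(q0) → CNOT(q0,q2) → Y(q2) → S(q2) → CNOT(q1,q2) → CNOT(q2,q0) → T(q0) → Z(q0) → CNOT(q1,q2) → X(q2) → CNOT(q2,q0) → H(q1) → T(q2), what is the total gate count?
13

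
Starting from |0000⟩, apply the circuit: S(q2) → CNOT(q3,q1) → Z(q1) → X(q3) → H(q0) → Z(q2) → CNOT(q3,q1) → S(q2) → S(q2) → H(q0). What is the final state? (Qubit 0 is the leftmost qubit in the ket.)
|0101⟩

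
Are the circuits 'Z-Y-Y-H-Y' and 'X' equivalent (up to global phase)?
No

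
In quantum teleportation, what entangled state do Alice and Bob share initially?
Bell state |Φ+⟩ = (|00⟩ + |11⟩)/√2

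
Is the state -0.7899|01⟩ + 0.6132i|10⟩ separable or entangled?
Entangled

Writing the state as a|00⟩ + b|01⟩ + c|10⟩ + d|11⟩, it is a product state iff ad − bc = 0.
Here (a, b, c, d) = (0, -0.7899, 0.6132i, 0): ad − bc = (0)(0) − (-0.7899)(0.6132i) = 0.4844i ≠ 0, so the state is entangled.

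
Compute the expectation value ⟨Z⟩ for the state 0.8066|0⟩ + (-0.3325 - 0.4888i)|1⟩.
0.3011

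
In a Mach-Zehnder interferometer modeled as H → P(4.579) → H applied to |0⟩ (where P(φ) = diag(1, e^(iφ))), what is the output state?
(0.4335 - 0.4956i)|0⟩ + (0.5665 + 0.4956i)|1⟩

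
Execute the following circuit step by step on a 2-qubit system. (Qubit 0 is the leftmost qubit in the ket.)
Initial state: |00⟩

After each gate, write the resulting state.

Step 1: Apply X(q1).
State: |01⟩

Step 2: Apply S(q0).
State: |01⟩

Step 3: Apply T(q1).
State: (1/√2 + (1/√2)i)|01⟩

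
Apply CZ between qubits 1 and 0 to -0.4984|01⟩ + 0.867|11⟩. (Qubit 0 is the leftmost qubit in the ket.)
-0.4984|01⟩ - 0.867|11⟩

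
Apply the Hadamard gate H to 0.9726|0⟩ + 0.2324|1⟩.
0.8521|0⟩ + 0.5234|1⟩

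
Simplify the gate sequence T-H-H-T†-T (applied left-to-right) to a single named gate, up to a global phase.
T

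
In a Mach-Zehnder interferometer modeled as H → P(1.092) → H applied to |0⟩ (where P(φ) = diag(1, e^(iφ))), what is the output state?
(0.7304 + 0.4438i)|0⟩ + (0.2696 - 0.4438i)|1⟩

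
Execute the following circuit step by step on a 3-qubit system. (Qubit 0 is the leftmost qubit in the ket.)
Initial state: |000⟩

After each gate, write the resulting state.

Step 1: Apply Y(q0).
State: i|100⟩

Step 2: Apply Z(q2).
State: i|100⟩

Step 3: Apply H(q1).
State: (1/√2)i|100⟩ + (1/√2)i|110⟩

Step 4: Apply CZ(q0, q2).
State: (1/√2)i|100⟩ + (1/√2)i|110⟩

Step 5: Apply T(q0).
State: (-1/2 + (1/2)i)|100⟩ + (-1/2 + (1/2)i)|110⟩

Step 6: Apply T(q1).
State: (-1/2 + (1/2)i)|100⟩ - 1/√2|110⟩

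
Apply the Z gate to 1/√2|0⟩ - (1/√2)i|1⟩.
1/√2|0⟩ + (1/√2)i|1⟩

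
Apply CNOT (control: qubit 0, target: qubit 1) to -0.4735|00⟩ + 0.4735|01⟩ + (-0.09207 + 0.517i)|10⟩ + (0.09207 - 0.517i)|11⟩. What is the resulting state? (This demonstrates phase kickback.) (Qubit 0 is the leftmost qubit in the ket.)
-0.4735|00⟩ + 0.4735|01⟩ + (0.09207 - 0.517i)|10⟩ + (-0.09207 + 0.517i)|11⟩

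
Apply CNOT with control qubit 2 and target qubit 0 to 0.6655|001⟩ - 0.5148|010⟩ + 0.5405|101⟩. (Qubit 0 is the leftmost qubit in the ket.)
0.5405|001⟩ - 0.5148|010⟩ + 0.6655|101⟩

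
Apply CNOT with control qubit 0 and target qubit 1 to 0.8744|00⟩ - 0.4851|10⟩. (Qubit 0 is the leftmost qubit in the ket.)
0.8744|00⟩ - 0.4851|11⟩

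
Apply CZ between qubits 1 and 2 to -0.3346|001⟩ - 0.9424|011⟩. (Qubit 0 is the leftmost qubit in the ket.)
-0.3346|001⟩ + 0.9424|011⟩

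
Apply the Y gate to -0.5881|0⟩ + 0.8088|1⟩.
-0.8088i|0⟩ - 0.5881i|1⟩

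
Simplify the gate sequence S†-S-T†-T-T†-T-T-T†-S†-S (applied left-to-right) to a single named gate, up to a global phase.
I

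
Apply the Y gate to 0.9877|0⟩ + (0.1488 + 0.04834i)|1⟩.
(0.04834 - 0.1488i)|0⟩ + 0.9877i|1⟩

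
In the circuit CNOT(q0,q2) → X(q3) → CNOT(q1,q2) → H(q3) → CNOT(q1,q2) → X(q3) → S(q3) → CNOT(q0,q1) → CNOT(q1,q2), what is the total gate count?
9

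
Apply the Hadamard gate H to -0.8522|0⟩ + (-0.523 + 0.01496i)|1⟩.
(-0.9724 + 0.01058i)|0⟩ + (-0.2328 - 0.01058i)|1⟩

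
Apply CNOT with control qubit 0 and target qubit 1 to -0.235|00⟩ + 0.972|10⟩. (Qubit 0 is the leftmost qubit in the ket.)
-0.235|00⟩ + 0.972|11⟩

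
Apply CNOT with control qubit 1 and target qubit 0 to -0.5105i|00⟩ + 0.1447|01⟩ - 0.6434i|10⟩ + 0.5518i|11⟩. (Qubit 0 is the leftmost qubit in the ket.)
-0.5105i|00⟩ + 0.5518i|01⟩ - 0.6434i|10⟩ + 0.1447|11⟩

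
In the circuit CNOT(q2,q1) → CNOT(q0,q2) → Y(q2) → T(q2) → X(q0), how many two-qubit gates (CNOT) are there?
2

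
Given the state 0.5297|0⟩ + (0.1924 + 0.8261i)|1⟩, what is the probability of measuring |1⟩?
0.7195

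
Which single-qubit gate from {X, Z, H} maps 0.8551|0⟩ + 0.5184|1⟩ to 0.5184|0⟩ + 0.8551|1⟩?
X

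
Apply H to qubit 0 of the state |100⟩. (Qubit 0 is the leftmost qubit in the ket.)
1/√2|000⟩ - 1/√2|100⟩

H on qubit 0 mixes each pair of kets that differ only in qubit 0: amplitudes (a, b) of (|…0…⟩, |…1…⟩) become ((a + b)/√2, (a − b)/√2). Kets absent from the input have amplitude 0.
(|000⟩, |100⟩): (a, b) = (0, 1) → (1/√2, -1/√2)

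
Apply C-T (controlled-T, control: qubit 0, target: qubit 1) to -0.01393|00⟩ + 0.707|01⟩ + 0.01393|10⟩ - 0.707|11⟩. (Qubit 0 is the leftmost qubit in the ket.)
-0.01393|00⟩ + 0.707|01⟩ + 0.01393|10⟩ + (-0.4999 - 0.4999i)|11⟩

C-T leaves the control-|0⟩ kets |00⟩, |01⟩ unchanged and applies T to qubit 1 on the control-|1⟩ pair (|10⟩, |11⟩).
T = [[1, 0], [0, (1/√2 + (1/√2)i)]].
With a = amp(|10⟩) = 0.01393 and b = amp(|11⟩) = -0.707:
new amp(|10⟩) = (1)·a = 0.01393
new amp(|11⟩) = (1/√2 + (1/√2)i)·b = (-0.4999 - 0.4999i)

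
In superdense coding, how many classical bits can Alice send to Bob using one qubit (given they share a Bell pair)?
2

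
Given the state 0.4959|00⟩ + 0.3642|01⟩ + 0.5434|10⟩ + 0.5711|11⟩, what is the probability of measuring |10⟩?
0.2953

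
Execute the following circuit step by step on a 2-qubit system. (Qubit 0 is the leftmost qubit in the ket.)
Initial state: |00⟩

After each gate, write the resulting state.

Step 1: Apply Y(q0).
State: i|10⟩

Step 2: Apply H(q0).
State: (1/√2)i|00⟩ - (1/√2)i|10⟩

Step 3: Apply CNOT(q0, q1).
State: (1/√2)i|00⟩ - (1/√2)i|11⟩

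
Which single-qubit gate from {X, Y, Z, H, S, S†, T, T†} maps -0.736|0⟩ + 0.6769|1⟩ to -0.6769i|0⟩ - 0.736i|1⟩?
Y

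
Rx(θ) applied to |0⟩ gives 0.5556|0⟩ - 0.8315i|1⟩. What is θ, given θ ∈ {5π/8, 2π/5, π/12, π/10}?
5π/8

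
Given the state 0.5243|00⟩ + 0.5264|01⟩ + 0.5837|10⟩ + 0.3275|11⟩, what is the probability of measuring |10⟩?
0.3407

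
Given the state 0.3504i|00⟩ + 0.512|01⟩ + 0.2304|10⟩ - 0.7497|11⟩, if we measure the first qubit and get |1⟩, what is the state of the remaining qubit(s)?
0.2938|0⟩ - 0.9559|1⟩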